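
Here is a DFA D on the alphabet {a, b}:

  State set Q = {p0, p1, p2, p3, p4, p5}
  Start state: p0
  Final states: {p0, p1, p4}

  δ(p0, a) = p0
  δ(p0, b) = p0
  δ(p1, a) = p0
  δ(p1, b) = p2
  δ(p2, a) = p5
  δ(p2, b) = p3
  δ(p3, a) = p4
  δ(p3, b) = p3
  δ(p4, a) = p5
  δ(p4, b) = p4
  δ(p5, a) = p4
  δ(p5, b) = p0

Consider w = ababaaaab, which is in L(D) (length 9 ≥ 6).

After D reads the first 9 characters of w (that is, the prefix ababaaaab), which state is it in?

p0

State sequence: p0 -a-> p0 -b-> p0 -a-> p0 -b-> p0 -a-> p0 -a-> p0 -a-> p0 -a-> p0 -b-> p0

After reading 9 characters, D is in state p0.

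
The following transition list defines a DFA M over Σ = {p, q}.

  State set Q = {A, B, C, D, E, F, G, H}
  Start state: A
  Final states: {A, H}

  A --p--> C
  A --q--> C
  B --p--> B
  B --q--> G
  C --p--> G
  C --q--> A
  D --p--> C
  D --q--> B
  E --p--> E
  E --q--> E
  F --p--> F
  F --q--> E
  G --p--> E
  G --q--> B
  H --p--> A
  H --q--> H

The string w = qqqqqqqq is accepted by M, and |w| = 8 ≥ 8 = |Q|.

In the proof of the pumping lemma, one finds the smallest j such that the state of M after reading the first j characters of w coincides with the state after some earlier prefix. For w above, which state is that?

A

State sequence: A -q-> C -q-> A -q-> C -q-> A -q-> C -q-> A -q-> C -q-> A
First repeat at step 2: A was already visited.

The earliest repeat is at step j = 2: M is in A, which it already visited at step i = 0.
Pumping length from the standard proof: p = 8 (the number of states). The repeated state found above gives |xy| = j ≤ 8 and |y| = j − i ≥ 1.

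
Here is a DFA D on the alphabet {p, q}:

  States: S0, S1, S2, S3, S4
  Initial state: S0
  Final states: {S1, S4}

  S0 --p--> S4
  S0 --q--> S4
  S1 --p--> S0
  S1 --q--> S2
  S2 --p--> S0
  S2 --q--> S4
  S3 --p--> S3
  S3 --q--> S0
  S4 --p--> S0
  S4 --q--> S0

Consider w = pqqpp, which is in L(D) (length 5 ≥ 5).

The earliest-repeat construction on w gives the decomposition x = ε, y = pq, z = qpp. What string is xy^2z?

pqpqqpp

xy^2z = ε·pq·pq·qpp = pqpqqpp.
Reading y = pq takes D from S0 back to S0, so after x·y·y the machine is still in S0, and z then leads to the accepting state S4. Hence pqpqqpp ∈ L(D).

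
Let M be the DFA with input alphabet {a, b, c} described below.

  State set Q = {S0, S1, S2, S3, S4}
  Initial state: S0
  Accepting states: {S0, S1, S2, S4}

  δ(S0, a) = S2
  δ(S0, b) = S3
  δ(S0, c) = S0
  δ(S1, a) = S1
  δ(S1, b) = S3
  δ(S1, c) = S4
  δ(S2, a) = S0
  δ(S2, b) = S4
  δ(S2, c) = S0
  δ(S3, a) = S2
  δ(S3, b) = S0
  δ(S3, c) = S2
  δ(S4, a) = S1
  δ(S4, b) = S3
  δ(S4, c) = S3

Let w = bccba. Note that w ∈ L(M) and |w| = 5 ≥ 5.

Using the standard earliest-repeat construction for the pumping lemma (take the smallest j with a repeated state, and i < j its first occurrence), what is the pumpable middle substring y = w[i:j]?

bcc

Run of M on w = b c c b a:
  step 0: S0  (start)
  step 1: S3  (read b: S0→S3)
  step 2: S2  (read c: S3→S2)
  step 3: S0  (read c: S2→S0)   ← first repeat (S0 seen earlier)
  step 4: S3  (read b: S0→S3)
  step 5: S2  (read a: S3→S2)

So i = 0, j = 3, giving x = w[0:0] = ε, y = w[0:3] = bcc, z = w[3:5] = ba.
Check: |xy| = 3 ≤ 5 and |y| = 3 ≥ 1. Reading y takes M from S0 back to S0, so every xyⁱz is accepted.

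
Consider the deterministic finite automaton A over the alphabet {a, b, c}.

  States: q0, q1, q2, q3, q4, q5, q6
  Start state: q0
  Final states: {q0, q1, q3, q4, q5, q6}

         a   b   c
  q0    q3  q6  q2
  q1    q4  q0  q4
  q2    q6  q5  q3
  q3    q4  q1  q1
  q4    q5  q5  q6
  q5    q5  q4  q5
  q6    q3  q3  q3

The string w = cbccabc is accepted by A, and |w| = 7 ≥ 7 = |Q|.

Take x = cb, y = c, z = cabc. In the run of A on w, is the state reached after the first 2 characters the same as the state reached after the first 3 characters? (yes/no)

yes

State sequence: q0 -c-> q2 -b-> q5 -c-> q5

After x (step 2): q5. After xy (step 3): q5.
They match, so y = c drives A around a cycle from q5 back to itself; pumping y any number of times keeps A in q5 before reading z, and xyⁱz ∈ L(A) for every i ≥ 0.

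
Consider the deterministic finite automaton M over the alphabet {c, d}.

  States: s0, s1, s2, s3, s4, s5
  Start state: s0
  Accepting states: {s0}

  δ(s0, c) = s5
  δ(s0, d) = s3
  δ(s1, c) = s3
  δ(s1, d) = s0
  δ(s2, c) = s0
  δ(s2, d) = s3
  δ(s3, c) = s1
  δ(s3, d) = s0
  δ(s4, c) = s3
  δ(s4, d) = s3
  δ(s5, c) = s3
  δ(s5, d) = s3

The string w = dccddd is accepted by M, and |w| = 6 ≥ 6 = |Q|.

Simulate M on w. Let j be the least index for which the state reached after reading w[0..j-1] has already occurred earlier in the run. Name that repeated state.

s3

State sequence: s0 -d-> s3 -c-> s1 -c-> s3 -d-> s0 -d-> s3 -d-> s0
First repeat at step 3: s3 was already visited.

The earliest repeat is at step j = 3: M is in s3, which it already visited at step i = 1.
Pumping length from the standard proof: p = 6 (the number of states). The repeated state found above gives |xy| = j ≤ 6 and |y| = j − i ≥ 1.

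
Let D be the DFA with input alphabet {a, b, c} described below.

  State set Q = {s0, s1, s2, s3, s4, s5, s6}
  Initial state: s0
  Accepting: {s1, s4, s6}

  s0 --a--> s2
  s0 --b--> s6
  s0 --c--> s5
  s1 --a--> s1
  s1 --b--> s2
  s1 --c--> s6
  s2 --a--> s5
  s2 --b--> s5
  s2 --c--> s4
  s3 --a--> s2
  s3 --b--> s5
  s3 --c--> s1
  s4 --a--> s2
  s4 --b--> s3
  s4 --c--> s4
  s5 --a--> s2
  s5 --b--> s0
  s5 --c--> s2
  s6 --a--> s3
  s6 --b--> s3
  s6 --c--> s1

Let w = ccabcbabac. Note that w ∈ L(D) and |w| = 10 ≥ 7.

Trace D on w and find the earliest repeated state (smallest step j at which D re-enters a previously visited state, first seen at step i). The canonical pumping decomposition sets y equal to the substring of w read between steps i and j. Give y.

ca

Run of D on w = c c a b c b a b a c:
  step 0: s0  (start)
  step 1: s5  (read c: s0→s5)
  step 2: s2  (read c: s5→s2)
  step 3: s5  (read a: s2→s5)   ← first repeat (s5 seen earlier)
  step 4: s0  (read b: s5→s0)
  step 5: s5  (read c: s0→s5)
  step 6: s0  (read b: s5→s0)
  step 7: s2  (read a: s0→s2)
  step 8: s5  (read b: s2→s5)
  step 9: s2  (read a: s5→s2)
  step 10: s4  (read c: s2→s4)

So i = 1, j = 3, giving x = w[0:1] = c, y = w[1:3] = ca, z = w[3:10] = bcbabac.
Check: |xy| = 3 ≤ 7 and |y| = 2 ≥ 1. Reading y takes D from s5 back to s5, so every xyⁱz is accepted.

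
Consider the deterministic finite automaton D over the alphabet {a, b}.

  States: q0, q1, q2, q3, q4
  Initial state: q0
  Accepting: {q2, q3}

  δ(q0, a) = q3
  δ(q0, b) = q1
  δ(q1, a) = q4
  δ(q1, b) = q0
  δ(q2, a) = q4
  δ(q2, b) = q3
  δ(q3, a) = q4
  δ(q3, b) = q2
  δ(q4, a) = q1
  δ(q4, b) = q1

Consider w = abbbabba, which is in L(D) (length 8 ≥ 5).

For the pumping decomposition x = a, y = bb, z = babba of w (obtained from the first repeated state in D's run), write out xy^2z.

abbbbbabba

xy^2z = a·bb·bb·babba = abbbbbabba.
Reading y = bb takes D from q3 back to q3, so after x·y·y the machine is still in q3, and z then leads to the accepting state q3. Hence abbbbbabba ∈ L(D).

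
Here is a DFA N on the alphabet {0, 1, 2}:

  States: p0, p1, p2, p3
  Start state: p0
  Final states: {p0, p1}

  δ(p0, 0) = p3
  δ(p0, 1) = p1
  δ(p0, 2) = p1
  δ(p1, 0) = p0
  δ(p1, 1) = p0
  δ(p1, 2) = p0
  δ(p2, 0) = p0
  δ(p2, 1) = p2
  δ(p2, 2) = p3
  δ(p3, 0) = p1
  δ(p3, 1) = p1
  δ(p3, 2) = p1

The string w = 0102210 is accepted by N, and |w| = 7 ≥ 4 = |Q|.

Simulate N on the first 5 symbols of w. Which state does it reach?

State sequence: p0 -0-> p3 -1-> p1 -0-> p0 -2-> p1 -2-> p0

After reading 5 characters, N is in state p0.

p0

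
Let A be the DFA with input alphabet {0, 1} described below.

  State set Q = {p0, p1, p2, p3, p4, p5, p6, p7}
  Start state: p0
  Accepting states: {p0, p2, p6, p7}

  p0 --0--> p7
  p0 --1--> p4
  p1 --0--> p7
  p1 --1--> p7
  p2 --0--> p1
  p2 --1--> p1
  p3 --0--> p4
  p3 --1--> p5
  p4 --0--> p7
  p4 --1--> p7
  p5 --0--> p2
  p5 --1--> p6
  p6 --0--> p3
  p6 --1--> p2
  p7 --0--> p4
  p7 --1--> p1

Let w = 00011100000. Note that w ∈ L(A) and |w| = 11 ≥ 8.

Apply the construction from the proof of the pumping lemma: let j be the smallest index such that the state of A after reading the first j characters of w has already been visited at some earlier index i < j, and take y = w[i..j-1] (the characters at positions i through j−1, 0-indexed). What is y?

Run of A on w = 0 0 0 1 1 1 0 0 0 0 0:
  step 0: p0  (start)
  step 1: p7  (read 0: p0→p7)
  step 2: p4  (read 0: p7→p4)
  step 3: p7  (read 0: p4→p7)   ← first repeat (p7 seen earlier)
  step 4: p1  (read 1: p7→p1)
  step 5: p7  (read 1: p1→p7)
  step 6: p1  (read 1: p7→p1)
  step 7: p7  (read 0: p1→p7)
  step 8: p4  (read 0: p7→p4)
  step 9: p7  (read 0: p4→p7)
  step 10: p4  (read 0: p7→p4)
  step 11: p7  (read 0: p4→p7)

So i = 1, j = 3, giving x = w[0:1] = 0, y = w[1:3] = 00, z = w[3:11] = 11100000.
Check: |xy| = 3 ≤ 8 and |y| = 2 ≥ 1. Reading y takes A from p7 back to p7, so every xyⁱz is accepted.

00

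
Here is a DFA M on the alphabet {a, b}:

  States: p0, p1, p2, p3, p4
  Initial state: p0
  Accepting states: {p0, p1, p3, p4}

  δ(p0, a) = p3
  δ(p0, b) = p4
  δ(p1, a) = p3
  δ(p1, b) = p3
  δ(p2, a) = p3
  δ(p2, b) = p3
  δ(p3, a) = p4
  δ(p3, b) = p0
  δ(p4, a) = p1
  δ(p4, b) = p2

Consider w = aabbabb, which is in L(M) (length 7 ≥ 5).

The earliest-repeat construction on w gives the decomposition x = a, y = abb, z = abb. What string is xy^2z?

aabbabbabb

xy^2z = a·abb·abb·abb = aabbabbabb.
Reading y = abb takes M from p3 back to p3, so after x·y·y the machine is still in p3, and z then leads to the accepting state p3. Hence aabbabbabb ∈ L(M).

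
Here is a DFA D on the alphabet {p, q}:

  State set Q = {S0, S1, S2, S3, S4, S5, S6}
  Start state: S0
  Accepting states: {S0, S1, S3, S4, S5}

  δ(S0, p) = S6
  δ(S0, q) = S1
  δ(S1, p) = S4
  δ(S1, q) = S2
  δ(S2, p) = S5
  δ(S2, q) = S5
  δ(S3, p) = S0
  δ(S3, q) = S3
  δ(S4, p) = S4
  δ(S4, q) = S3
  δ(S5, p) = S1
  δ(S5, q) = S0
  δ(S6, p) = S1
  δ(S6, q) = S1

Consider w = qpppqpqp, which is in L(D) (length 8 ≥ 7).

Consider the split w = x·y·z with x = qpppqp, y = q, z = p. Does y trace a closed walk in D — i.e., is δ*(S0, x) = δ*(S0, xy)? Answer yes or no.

no

State sequence: S0 -q-> S1 -p-> S4 -p-> S4 -p-> S4 -q-> S3 -p-> S0 -q-> S1

After x (step 6): S0. After xy (step 7): S1.
They differ (S0 ≠ S1), so y is not a cycle from the state after x; this split is not the one the pumping-lemma construction produces, and pumping y need not keep the string in L(D).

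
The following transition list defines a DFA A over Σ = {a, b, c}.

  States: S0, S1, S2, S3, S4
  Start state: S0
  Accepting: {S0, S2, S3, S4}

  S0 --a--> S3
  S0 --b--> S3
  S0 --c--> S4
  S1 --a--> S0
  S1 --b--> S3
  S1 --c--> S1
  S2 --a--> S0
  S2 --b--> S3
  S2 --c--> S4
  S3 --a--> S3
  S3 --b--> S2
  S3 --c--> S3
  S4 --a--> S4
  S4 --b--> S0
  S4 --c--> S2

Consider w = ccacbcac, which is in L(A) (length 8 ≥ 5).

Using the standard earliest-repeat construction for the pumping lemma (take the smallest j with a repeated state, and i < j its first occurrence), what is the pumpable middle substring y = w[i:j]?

cca

State sequence: S0 -c-> S4 -c-> S2 -a-> S0 -c-> S4 -b-> S0 -c-> S4 -a-> S4 -c-> S2
First repeat at step 3: S0 was already visited.

So i = 0, j = 3, giving x = w[0:0] = ε, y = w[0:3] = cca, z = w[3:8] = cbcac.
Check: |xy| = 3 ≤ 5 and |y| = 3 ≥ 1. Reading y takes A from S0 back to S0, so every xyⁱz is accepted.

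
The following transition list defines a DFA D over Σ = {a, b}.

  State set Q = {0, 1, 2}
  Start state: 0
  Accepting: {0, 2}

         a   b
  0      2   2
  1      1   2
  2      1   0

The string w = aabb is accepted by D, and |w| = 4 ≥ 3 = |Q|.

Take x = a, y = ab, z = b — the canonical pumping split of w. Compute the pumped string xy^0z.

ab

xy⁰z = xz = a·b = ab.
Reading y = ab takes D from 2 back to 2, so after x the machine is still in 2, and z then leads to the accepting state 0. Hence ab ∈ L(D).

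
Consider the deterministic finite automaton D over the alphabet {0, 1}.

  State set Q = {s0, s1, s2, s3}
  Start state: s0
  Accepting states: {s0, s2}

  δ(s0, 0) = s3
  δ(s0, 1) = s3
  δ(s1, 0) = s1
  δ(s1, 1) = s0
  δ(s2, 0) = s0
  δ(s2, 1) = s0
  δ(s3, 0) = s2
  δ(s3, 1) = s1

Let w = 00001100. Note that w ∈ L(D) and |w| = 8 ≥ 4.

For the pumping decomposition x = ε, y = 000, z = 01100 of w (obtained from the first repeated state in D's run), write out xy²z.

xy^2z = ε·000·000·01100 = 00000001100.
Reading y = 000 takes D from s0 back to s0, so after x·y·y the machine is still in s0, and z then leads to the accepting state s2. Hence 00000001100 ∈ L(D).

00000001100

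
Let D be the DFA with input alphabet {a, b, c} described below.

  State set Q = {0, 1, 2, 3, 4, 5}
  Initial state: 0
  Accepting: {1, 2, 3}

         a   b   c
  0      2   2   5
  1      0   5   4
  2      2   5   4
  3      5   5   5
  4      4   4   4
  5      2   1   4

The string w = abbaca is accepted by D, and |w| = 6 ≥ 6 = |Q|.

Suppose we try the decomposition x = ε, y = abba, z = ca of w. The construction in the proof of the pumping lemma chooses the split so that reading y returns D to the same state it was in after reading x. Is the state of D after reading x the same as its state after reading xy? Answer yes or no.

Run of D on the first 4 characters of w = a b b a:
  step 0: 0  (start)
  step 1: 2  (read a: 0→2)
  step 2: 5  (read b: 2→5)
  step 3: 1  (read b: 5→1)
  step 4: 0  (read a: 1→0)

After x (step 0): 0. After xy (step 4): 0.
They match, so y = abba drives D around a cycle from 0 back to itself; pumping y any number of times keeps D in 0 before reading z, and xyⁱz ∈ L(D) for every i ≥ 0.

yes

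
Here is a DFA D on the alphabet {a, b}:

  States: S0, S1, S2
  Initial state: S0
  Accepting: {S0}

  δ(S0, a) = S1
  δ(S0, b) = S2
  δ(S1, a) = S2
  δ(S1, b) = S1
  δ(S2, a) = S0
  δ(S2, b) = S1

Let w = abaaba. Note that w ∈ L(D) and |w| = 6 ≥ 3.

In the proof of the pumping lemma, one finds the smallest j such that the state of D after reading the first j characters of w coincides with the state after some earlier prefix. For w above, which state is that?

S1

Run of D on w = a b a a b a:
  step 0: S0  (start)
  step 1: S1  (read a: S0→S1)
  step 2: S1  (read b: S1→S1)   ← first repeat (S1 seen earlier)
  step 3: S2  (read a: S1→S2)
  step 4: S0  (read a: S2→S0)
  step 5: S2  (read b: S0→S2)
  step 6: S0  (read a: S2→S0)

The earliest repeat is at step j = 2: D is in S1, which it already visited at step i = 1.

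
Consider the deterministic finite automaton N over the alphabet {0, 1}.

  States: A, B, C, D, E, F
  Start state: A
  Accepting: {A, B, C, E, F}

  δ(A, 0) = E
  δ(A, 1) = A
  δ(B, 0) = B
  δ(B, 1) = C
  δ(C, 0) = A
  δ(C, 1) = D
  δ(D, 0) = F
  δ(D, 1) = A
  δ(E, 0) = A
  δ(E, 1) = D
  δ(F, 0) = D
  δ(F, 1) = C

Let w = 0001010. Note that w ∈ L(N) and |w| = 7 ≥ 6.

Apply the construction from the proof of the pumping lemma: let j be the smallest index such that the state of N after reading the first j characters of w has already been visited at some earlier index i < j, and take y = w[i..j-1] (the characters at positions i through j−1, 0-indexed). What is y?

00

Run of N on w = 0 0 0 1 0 1 0:
  step 0: A  (start)
  step 1: E  (read 0: A→E)
  step 2: A  (read 0: E→A)   ← first repeat (A seen earlier)
  step 3: E  (read 0: A→E)
  step 4: D  (read 1: E→D)
  step 5: F  (read 0: D→F)
  step 6: C  (read 1: F→C)
  step 7: A  (read 0: C→A)

So i = 0, j = 2, giving x = w[0:0] = ε, y = w[0:2] = 00, z = w[2:7] = 01010.
Check: |xy| = 2 ≤ 6 and |y| = 2 ≥ 1. Reading y takes N from A back to A, so every xyⁱz is accepted.
Since N has 6 states, any run of length ≥ 6 visits 6+1 states, so by pigeonhole some state repeats within the first 6 steps — that repeat gives the pumpable loop.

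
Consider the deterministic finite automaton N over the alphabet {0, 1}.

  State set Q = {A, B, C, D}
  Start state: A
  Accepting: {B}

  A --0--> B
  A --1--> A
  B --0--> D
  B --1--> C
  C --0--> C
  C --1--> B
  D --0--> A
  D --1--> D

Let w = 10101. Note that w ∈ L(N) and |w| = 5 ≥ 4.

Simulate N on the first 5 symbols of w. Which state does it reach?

B

Run of N on the first 5 characters of w = 1 0 1 0 1:
  step 0: A  (start)
  step 1: A  (read 1: A→A)
  step 2: B  (read 0: A→B)
  step 3: C  (read 1: B→C)
  step 4: C  (read 0: C→C)
  step 5: B  (read 1: C→B)

After reading 5 characters, N is in state B.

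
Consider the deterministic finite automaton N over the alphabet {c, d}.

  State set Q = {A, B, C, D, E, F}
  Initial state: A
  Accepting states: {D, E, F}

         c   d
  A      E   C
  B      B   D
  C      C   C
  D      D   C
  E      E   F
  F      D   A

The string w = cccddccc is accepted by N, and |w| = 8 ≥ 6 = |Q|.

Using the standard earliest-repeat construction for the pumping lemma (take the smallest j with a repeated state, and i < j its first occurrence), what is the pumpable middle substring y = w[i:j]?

State sequence: A -c-> E -c-> E -c-> E -d-> F -d-> A -c-> E -c-> E -c-> E
First repeat at step 2: E was already visited.

So i = 1, j = 2, giving x = w[0:1] = c, y = w[1:2] = c, z = w[2:8] = cddccc.
Check: |xy| = 2 ≤ 6 and |y| = 1 ≥ 1. Reading y takes N from E back to E, so every xyⁱz is accepted.

c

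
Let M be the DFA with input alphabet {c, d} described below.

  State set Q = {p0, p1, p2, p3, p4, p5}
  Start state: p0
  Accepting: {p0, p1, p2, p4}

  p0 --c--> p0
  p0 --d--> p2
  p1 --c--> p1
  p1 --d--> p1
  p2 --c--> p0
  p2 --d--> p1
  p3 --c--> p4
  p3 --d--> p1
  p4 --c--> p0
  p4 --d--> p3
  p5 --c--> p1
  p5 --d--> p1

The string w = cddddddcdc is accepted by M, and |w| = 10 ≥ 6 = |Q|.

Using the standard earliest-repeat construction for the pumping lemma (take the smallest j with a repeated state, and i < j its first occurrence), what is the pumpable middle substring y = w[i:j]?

Run of M on w = c d d d d d d c d c:
  step 0: p0  (start)
  step 1: p0  (read c: p0→p0)   ← first repeat (p0 seen earlier)
  step 2: p2  (read d: p0→p2)
  step 3: p1  (read d: p2→p1)
  step 4: p1  (read d: p1→p1)
  step 5: p1  (read d: p1→p1)
  step 6: p1  (read d: p1→p1)
  step 7: p1  (read d: p1→p1)
  step 8: p1  (read c: p1→p1)
  step 9: p1  (read d: p1→p1)
  step 10: p1  (read c: p1→p1)

So i = 0, j = 1, giving x = w[0:0] = ε, y = w[0:1] = c, z = w[1:10] = ddddddcdc.
Check: |xy| = 1 ≤ 6 and |y| = 1 ≥ 1. Reading y takes M from p0 back to p0, so every xyⁱz is accepted.

c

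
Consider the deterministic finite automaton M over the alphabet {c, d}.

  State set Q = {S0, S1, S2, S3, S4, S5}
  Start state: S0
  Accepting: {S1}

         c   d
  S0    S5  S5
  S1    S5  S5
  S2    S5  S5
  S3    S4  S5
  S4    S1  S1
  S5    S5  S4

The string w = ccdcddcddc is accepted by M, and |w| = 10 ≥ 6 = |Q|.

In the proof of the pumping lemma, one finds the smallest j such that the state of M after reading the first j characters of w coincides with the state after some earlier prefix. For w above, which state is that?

Run of M on w = c c d c d d c d d c:
  step 0: S0  (start)
  step 1: S5  (read c: S0→S5)
  step 2: S5  (read c: S5→S5)   ← first repeat (S5 seen earlier)
  step 3: S4  (read d: S5→S4)
  step 4: S1  (read c: S4→S1)
  step 5: S5  (read d: S1→S5)
  step 6: S4  (read d: S5→S4)
  step 7: S1  (read c: S4→S1)
  step 8: S5  (read d: S1→S5)
  step 9: S4  (read d: S5→S4)
  step 10: S1  (read c: S4→S1)

The earliest repeat is at step j = 2: M is in S5, which it already visited at step i = 1.
Pumping length from the standard proof: p = 6 (the number of states). The repeated state found above gives |xy| = j ≤ 6 and |y| = j − i ≥ 1.

S5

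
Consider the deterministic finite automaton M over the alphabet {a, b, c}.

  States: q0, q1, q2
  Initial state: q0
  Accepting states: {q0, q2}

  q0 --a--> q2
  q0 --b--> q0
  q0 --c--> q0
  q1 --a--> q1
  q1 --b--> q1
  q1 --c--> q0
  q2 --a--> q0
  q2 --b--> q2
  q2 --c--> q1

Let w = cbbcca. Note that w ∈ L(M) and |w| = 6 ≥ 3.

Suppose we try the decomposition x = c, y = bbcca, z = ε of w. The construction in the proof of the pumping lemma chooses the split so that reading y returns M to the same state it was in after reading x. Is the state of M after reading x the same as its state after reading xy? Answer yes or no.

Run of M on the first 6 characters of w = c b b c c a:
  step 0: q0  (start)
  step 1: q0  (read c: q0→q0)
  step 2: q0  (read b: q0→q0)
  step 3: q0  (read b: q0→q0)
  step 4: q0  (read c: q0→q0)
  step 5: q0  (read c: q0→q0)
  step 6: q2  (read a: q0→q2)

After x (step 1): q0. After xy (step 6): q2.
They differ (q0 ≠ q2), so y is not a cycle from the state after x; this split is not the one the pumping-lemma construction produces, and pumping y need not keep the string in L(M).

no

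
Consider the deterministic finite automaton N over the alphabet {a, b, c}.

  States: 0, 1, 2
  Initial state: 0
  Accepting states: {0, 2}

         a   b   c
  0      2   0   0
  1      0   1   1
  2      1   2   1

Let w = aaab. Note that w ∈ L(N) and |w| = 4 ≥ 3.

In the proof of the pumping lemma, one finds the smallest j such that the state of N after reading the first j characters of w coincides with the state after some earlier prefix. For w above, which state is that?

State sequence: 0 -a-> 2 -a-> 1 -a-> 0 -b-> 0
First repeat at step 3: 0 was already visited.

The earliest repeat is at step j = 3: N is in 0, which it already visited at step i = 0.

0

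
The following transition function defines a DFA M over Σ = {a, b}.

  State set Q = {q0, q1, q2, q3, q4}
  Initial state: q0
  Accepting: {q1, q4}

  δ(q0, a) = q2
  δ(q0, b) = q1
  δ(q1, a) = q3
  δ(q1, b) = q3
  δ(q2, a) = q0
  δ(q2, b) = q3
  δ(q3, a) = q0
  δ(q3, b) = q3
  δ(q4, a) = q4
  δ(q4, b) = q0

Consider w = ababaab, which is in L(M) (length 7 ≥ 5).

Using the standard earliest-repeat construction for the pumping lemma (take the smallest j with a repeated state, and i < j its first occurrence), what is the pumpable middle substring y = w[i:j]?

aba

State sequence: q0 -a-> q2 -b-> q3 -a-> q0 -b-> q1 -a-> q3 -a-> q0 -b-> q1
First repeat at step 3: q0 was already visited.

So i = 0, j = 3, giving x = w[0:0] = ε, y = w[0:3] = aba, z = w[3:7] = baab.
Check: |xy| = 3 ≤ 5 and |y| = 3 ≥ 1. Reading y takes M from q0 back to q0, so every xyⁱz is accepted.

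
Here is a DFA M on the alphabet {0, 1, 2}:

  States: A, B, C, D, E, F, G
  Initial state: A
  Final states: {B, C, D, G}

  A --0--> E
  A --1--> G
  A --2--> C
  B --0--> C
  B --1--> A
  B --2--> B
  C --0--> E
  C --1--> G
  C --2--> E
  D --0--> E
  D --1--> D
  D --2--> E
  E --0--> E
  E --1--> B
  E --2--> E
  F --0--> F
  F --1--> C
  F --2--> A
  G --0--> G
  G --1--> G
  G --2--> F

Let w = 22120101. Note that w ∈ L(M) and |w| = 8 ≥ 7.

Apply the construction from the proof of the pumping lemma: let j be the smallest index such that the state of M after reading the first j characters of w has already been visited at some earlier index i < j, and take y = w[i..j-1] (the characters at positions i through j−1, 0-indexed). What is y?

State sequence: A -2-> C -2-> E -1-> B -2-> B -0-> C -1-> G -0-> G -1-> G
First repeat at step 4: B was already visited.

So i = 3, j = 4, giving x = w[0:3] = 221, y = w[3:4] = 2, z = w[4:8] = 0101.
Check: |xy| = 4 ≤ 7 and |y| = 1 ≥ 1. Reading y takes M from B back to B, so every xyⁱz is accepted.

2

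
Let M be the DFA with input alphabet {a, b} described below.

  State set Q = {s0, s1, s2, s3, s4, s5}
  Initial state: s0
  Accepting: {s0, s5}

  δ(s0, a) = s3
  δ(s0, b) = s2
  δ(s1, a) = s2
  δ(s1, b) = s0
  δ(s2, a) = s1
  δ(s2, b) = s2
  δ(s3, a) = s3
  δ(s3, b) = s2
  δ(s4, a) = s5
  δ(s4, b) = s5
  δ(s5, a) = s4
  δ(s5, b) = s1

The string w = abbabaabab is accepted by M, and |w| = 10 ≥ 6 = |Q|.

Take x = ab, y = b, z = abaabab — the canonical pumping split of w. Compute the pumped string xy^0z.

xy⁰z = xz = ab·abaabab = ababaabab.
Reading y = b takes M from s2 back to s2, so after x the machine is still in s2, and z then leads to the accepting state s0. Hence ababaabab ∈ L(M).

ababaabab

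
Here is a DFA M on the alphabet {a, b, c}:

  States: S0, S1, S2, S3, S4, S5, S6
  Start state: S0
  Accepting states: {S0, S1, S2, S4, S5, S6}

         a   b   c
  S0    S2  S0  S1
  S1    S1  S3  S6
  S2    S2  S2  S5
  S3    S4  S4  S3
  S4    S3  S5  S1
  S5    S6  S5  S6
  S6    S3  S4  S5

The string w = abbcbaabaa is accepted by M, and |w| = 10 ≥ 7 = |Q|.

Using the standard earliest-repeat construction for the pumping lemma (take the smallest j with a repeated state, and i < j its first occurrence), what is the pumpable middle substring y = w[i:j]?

b

State sequence: S0 -a-> S2 -b-> S2 -b-> S2 -c-> S5 -b-> S5 -a-> S6 -a-> S3 -b-> S4 -a-> S3 -a-> S4
First repeat at step 2: S2 was already visited.

So i = 1, j = 2, giving x = w[0:1] = a, y = w[1:2] = b, z = w[2:10] = bcbaabaa.
Check: |xy| = 2 ≤ 7 and |y| = 1 ≥ 1. Reading y takes M from S2 back to S2, so every xyⁱz is accepted.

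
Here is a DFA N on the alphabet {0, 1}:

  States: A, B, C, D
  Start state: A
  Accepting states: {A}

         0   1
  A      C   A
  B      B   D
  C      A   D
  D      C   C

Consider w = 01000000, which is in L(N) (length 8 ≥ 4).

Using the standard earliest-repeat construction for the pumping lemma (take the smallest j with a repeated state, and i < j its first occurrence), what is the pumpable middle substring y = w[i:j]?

10

State sequence: A -0-> C -1-> D -0-> C -0-> A -0-> C -0-> A -0-> C -0-> A
First repeat at step 3: C was already visited.

So i = 1, j = 3, giving x = w[0:1] = 0, y = w[1:3] = 10, z = w[3:8] = 00000.
Check: |xy| = 3 ≤ 4 and |y| = 2 ≥ 1. Reading y takes N from C back to C, so every xyⁱz is accepted.
With |Q| = 4, pigeonhole forces a state repeat no later than step 4; the substring read between the first and second visits to that state can be pumped.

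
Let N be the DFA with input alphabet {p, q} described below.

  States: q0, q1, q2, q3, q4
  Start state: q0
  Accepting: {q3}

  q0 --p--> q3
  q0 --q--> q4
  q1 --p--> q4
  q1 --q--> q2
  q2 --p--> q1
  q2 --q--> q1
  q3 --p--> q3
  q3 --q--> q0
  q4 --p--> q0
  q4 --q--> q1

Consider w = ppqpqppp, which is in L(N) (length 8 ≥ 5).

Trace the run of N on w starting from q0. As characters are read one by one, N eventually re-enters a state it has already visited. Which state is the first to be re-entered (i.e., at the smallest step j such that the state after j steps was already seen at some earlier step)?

q3

State sequence: q0 -p-> q3 -p-> q3 -q-> q0 -p-> q3 -q-> q0 -p-> q3 -p-> q3 -p-> q3
First repeat at step 2: q3 was already visited.

The earliest repeat is at step j = 2: N is in q3, which it already visited at step i = 1.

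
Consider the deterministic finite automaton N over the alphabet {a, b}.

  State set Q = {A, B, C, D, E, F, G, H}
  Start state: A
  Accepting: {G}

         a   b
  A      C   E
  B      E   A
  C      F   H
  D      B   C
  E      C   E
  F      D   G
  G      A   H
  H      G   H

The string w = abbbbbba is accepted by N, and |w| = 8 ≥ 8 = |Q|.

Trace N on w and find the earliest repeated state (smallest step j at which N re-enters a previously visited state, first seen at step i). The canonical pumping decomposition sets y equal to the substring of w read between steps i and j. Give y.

State sequence: A -a-> C -b-> H -b-> H -b-> H -b-> H -b-> H -b-> H -a-> G
First repeat at step 3: H was already visited.

So i = 2, j = 3, giving x = w[0:2] = ab, y = w[2:3] = b, z = w[3:8] = bbbba.
Check: |xy| = 3 ≤ 8 and |y| = 1 ≥ 1. Reading y takes N from H back to H, so every xyⁱz is accepted.
With |Q| = 8, pigeonhole forces a state repeat no later than step 8; the substring read between the first and second visits to that state can be pumped.

b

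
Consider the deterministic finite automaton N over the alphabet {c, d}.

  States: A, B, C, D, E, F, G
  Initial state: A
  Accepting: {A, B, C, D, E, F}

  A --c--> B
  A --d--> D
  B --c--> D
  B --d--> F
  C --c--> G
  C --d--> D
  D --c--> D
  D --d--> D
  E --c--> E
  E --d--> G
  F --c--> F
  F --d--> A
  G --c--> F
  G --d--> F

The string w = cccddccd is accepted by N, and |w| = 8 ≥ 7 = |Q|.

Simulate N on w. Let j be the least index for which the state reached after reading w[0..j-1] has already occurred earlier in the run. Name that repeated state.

D

State sequence: A -c-> B -c-> D -c-> D -d-> D -d-> D -c-> D -c-> D -d-> D
First repeat at step 3: D was already visited.

The earliest repeat is at step j = 3: N is in D, which it already visited at step i = 2.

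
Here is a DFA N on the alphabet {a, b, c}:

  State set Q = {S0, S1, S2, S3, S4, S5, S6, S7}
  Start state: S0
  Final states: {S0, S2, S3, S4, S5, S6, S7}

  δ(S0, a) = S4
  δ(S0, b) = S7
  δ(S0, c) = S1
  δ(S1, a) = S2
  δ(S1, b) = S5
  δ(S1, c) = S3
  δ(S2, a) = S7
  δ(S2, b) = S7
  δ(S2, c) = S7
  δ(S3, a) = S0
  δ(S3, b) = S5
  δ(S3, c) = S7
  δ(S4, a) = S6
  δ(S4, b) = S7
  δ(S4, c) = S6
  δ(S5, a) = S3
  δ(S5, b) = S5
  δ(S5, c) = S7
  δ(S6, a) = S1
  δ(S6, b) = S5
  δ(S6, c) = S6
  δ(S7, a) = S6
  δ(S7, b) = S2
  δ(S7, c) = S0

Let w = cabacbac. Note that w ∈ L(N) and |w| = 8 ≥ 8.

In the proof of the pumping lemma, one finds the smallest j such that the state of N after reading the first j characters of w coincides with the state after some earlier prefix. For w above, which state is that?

S6

Run of N on w = c a b a c b a c:
  step 0: S0  (start)
  step 1: S1  (read c: S0→S1)
  step 2: S2  (read a: S1→S2)
  step 3: S7  (read b: S2→S7)
  step 4: S6  (read a: S7→S6)
  step 5: S6  (read c: S6→S6)   ← first repeat (S6 seen earlier)
  step 6: S5  (read b: S6→S5)
  step 7: S3  (read a: S5→S3)
  step 8: S7  (read c: S3→S7)

The earliest repeat is at step j = 5: N is in S6, which it already visited at step i = 4.
Since N has 8 states, any run of length ≥ 8 visits 8+1 states, so by pigeonhole some state repeats within the first 8 steps — that repeat gives the pumpable loop.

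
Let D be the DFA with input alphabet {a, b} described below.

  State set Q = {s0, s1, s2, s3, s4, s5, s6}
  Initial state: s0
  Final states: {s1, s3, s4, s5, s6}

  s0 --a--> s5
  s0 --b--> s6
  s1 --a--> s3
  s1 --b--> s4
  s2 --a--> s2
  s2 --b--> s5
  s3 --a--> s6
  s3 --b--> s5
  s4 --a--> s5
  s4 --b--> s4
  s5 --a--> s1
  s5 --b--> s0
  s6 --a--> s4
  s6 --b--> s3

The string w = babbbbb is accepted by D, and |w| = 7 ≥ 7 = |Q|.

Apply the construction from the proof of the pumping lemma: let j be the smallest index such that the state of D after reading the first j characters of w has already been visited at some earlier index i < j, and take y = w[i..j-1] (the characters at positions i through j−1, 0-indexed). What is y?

State sequence: s0 -b-> s6 -a-> s4 -b-> s4 -b-> s4 -b-> s4 -b-> s4 -b-> s4
First repeat at step 3: s4 was already visited.

So i = 2, j = 3, giving x = w[0:2] = ba, y = w[2:3] = b, z = w[3:7] = bbbb.
Check: |xy| = 3 ≤ 7 and |y| = 1 ≥ 1. Reading y takes D from s4 back to s4, so every xyⁱz is accepted.

b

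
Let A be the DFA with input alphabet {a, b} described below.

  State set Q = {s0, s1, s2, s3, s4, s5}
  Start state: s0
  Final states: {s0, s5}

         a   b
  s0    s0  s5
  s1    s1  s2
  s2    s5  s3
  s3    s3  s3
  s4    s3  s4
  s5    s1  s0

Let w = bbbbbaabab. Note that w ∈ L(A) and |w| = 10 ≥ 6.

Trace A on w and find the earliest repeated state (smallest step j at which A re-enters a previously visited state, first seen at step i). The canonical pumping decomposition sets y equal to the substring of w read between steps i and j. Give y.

bb

State sequence: s0 -b-> s5 -b-> s0 -b-> s5 -b-> s0 -b-> s5 -a-> s1 -a-> s1 -b-> s2 -a-> s5 -b-> s0
First repeat at step 2: s0 was already visited.

So i = 0, j = 2, giving x = w[0:0] = ε, y = w[0:2] = bb, z = w[2:10] = bbbaabab.
Check: |xy| = 2 ≤ 6 and |y| = 2 ≥ 1. Reading y takes A from s0 back to s0, so every xyⁱz is accepted.
With |Q| = 6, pigeonhole forces a state repeat no later than step 6; the substring read between the first and second visits to that state can be pumped.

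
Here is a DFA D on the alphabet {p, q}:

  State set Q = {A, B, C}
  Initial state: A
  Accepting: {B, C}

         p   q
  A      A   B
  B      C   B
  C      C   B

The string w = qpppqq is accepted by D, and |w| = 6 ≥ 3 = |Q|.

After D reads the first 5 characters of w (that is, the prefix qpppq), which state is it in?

B

State sequence: A -q-> B -p-> C -p-> C -p-> C -q-> B

After reading 5 characters, D is in state B.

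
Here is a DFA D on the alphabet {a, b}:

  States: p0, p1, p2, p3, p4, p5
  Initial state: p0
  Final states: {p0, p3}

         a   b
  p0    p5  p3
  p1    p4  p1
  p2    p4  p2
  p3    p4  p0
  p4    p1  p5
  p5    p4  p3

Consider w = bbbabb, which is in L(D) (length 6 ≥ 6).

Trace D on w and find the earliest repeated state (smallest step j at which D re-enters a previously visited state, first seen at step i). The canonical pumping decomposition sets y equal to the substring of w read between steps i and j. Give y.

bb

Run of D on w = b b b a b b:
  step 0: p0  (start)
  step 1: p3  (read b: p0→p3)
  step 2: p0  (read b: p3→p0)   ← first repeat (p0 seen earlier)
  step 3: p3  (read b: p0→p3)
  step 4: p4  (read a: p3→p4)
  step 5: p5  (read b: p4→p5)
  step 6: p3  (read b: p5→p3)

So i = 0, j = 2, giving x = w[0:0] = ε, y = w[0:2] = bb, z = w[2:6] = babb.
Check: |xy| = 2 ≤ 6 and |y| = 2 ≥ 1. Reading y takes D from p0 back to p0, so every xyⁱz is accepted.
Since D has 6 states, any run of length ≥ 6 visits 6+1 states, so by pigeonhole some state repeats within the first 6 steps — that repeat gives the pumpable loop.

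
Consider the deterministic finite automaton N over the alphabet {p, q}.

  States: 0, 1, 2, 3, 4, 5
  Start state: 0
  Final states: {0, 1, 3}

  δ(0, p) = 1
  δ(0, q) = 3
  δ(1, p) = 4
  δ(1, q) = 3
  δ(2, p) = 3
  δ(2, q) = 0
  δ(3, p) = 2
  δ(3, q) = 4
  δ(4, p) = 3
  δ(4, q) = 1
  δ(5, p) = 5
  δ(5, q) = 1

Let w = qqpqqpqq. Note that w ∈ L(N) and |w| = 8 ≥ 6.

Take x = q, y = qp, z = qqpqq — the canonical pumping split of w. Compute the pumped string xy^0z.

qqqpqq

xy⁰z = xz = q·qqpqq = qqqpqq.
Reading y = qp takes N from 3 back to 3, so after x the machine is still in 3, and z then leads to the accepting state 3. Hence qqqpqq ∈ L(N).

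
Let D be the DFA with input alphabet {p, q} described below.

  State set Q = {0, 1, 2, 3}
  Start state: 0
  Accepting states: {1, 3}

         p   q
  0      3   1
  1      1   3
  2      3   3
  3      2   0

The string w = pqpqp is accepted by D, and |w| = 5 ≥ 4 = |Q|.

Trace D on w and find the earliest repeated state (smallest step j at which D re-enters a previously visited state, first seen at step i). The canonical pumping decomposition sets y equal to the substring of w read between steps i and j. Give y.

Run of D on w = p q p q p:
  step 0: 0  (start)
  step 1: 3  (read p: 0→3)
  step 2: 0  (read q: 3→0)   ← first repeat (0 seen earlier)
  step 3: 3  (read p: 0→3)
  step 4: 0  (read q: 3→0)
  step 5: 3  (read p: 0→3)

So i = 0, j = 2, giving x = w[0:0] = ε, y = w[0:2] = pq, z = w[2:5] = pqp.
Check: |xy| = 2 ≤ 4 and |y| = 2 ≥ 1. Reading y takes D from 0 back to 0, so every xyⁱz is accepted.

pq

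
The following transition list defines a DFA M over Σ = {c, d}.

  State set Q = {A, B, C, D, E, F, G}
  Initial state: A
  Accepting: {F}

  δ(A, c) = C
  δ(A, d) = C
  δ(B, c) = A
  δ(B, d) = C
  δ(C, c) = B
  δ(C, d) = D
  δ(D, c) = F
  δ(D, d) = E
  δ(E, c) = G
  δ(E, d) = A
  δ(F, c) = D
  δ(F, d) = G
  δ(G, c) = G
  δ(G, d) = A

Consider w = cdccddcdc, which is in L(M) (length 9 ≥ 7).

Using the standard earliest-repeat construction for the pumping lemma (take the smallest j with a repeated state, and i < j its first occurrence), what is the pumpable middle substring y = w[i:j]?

State sequence: A -c-> C -d-> D -c-> F -c-> D -d-> E -d-> A -c-> C -d-> D -c-> F
First repeat at step 4: D was already visited.

So i = 2, j = 4, giving x = w[0:2] = cd, y = w[2:4] = cc, z = w[4:9] = ddcdc.
Check: |xy| = 4 ≤ 7 and |y| = 2 ≥ 1. Reading y takes M from D back to D, so every xyⁱz is accepted.
Pumping length from the standard proof: p = 7 (the number of states). The repeated state found above gives |xy| = j ≤ 7 and |y| = j − i ≥ 1.

cc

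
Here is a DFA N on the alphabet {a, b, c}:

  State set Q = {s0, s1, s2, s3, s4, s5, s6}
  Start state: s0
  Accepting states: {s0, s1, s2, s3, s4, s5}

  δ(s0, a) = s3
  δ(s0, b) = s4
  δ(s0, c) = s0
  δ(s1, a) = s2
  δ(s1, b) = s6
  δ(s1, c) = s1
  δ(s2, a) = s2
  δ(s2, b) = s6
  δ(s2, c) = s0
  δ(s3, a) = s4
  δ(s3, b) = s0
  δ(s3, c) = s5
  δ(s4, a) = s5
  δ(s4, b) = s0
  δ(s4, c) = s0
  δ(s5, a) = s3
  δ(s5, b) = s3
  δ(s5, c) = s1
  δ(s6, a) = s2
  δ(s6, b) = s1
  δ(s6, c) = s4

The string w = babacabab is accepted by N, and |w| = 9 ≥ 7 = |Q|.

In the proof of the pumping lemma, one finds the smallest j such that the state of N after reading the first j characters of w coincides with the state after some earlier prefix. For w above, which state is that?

Run of N on w = b a b a c a b a b:
  step 0: s0  (start)
  step 1: s4  (read b: s0→s4)
  step 2: s5  (read a: s4→s5)
  step 3: s3  (read b: s5→s3)
  step 4: s4  (read a: s3→s4)   ← first repeat (s4 seen earlier)
  step 5: s0  (read c: s4→s0)
  step 6: s3  (read a: s0→s3)
  step 7: s0  (read b: s3→s0)
  step 8: s3  (read a: s0→s3)
  step 9: s0  (read b: s3→s0)

The earliest repeat is at step j = 4: N is in s4, which it already visited at step i = 1.

s4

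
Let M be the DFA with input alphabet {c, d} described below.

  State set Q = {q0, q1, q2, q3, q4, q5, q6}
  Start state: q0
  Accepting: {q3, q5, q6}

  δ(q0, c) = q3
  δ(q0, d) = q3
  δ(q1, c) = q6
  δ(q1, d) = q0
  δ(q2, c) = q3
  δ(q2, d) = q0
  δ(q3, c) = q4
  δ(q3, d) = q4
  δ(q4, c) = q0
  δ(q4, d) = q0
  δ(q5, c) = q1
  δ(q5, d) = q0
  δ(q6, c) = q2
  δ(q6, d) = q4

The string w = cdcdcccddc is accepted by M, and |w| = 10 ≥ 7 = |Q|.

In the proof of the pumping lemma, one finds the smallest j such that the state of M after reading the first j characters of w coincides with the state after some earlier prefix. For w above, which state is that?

q0

State sequence: q0 -c-> q3 -d-> q4 -c-> q0 -d-> q3 -c-> q4 -c-> q0 -c-> q3 -d-> q4 -d-> q0 -c-> q3
First repeat at step 3: q0 was already visited.

The earliest repeat is at step j = 3: M is in q0, which it already visited at step i = 0.
With |Q| = 7, pigeonhole forces a state repeat no later than step 7; the substring read between the first and second visits to that state can be pumped.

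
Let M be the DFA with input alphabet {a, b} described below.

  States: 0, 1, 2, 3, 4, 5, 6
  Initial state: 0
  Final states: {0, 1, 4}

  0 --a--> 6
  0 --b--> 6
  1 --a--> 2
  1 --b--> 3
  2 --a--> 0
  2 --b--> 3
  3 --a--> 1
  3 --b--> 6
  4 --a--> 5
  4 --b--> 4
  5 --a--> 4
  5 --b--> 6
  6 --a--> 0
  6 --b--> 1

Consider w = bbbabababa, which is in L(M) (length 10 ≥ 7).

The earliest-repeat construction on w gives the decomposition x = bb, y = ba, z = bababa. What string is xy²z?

xy^2z = bb·ba·ba·bababa = bbbababababa.
Reading y = ba takes M from 1 back to 1, so after x·y·y the machine is still in 1, and z then leads to the accepting state 1. Hence bbbababababa ∈ L(M).

bbbababababa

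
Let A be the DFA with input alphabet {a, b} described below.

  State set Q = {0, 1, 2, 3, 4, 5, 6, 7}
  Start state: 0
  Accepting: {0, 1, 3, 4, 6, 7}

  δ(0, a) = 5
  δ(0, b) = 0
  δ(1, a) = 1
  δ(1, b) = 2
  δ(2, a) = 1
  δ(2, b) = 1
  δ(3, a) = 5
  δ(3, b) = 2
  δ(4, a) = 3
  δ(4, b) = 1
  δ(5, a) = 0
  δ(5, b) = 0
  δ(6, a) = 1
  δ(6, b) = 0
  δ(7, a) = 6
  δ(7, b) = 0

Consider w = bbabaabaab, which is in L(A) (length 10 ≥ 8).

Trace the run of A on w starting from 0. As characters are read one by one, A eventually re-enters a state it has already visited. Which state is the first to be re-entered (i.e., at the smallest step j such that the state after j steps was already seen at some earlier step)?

0

State sequence: 0 -b-> 0 -b-> 0 -a-> 5 -b-> 0 -a-> 5 -a-> 0 -b-> 0 -a-> 5 -a-> 0 -b-> 0
First repeat at step 1: 0 was already visited.

The earliest repeat is at step j = 1: A is in 0, which it already visited at step i = 0.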